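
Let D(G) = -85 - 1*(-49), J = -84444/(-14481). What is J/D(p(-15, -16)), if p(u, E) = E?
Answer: -7037/43443 ≈ -0.16198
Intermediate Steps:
J = 28148/4827 (J = -84444*(-1/14481) = 28148/4827 ≈ 5.8314)
D(G) = -36 (D(G) = -85 + 49 = -36)
J/D(p(-15, -16)) = (28148/4827)/(-36) = (28148/4827)*(-1/36) = -7037/43443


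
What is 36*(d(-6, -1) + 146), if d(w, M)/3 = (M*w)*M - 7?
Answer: 3852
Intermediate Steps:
d(w, M) = -21 + 3*w*M² (d(w, M) = 3*((M*w)*M - 7) = 3*(w*M² - 7) = 3*(-7 + w*M²) = -21 + 3*w*M²)
36*(d(-6, -1) + 146) = 36*((-21 + 3*(-6)*(-1)²) + 146) = 36*((-21 + 3*(-6)*1) + 146) = 36*((-21 - 18) + 146) = 36*(-39 + 146) = 36*107 = 3852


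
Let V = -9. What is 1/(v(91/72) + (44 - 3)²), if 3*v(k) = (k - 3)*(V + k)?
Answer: 15552/26212537 ≈ 0.00059330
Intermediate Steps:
v(k) = (-9 + k)*(-3 + k)/3 (v(k) = ((k - 3)*(-9 + k))/3 = ((-3 + k)*(-9 + k))/3 = ((-9 + k)*(-3 + k))/3 = (-9 + k)*(-3 + k)/3)
1/(v(91/72) + (44 - 3)²) = 1/((9 - 364/72 + (91/72)²/3) + (44 - 3)²) = 1/((9 - 364/72 + (91*(1/72))²/3) + 41²) = 1/((9 - 4*91/72 + (91/72)²/3) + 1681) = 1/((9 - 91/18 + (⅓)*(8281/5184)) + 1681) = 1/((9 - 91/18 + 8281/15552) + 1681) = 1/(69625/15552 + 1681) = 1/(26212537/15552) = 15552/26212537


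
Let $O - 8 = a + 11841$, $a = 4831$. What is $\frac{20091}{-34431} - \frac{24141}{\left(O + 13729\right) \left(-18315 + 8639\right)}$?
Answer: $- \frac{1970231364091}{3376963603868} \approx -0.58343$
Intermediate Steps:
$O = 16680$ ($O = 8 + \left(4831 + 11841\right) = 8 + 16672 = 16680$)
$\frac{20091}{-34431} - \frac{24141}{\left(O + 13729\right) \left(-18315 + 8639\right)} = \frac{20091}{-34431} - \frac{24141}{\left(16680 + 13729\right) \left(-18315 + 8639\right)} = 20091 \left(- \frac{1}{34431}\right) - \frac{24141}{30409 \left(-9676\right)} = - \frac{6697}{11477} - \frac{24141}{-294237484} = - \frac{6697}{11477} - - \frac{24141}{294237484} = - \frac{6697}{11477} + \frac{24141}{294237484} = - \frac{1970231364091}{3376963603868}$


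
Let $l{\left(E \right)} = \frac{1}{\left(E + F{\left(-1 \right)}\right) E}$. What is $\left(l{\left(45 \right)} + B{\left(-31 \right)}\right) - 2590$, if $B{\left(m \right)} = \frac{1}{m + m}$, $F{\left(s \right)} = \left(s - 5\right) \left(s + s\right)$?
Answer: $- \frac{411890203}{159030} \approx -2590.0$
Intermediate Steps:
$F{\left(s \right)} = 2 s \left(-5 + s\right)$ ($F{\left(s \right)} = \left(-5 + s\right) 2 s = 2 s \left(-5 + s\right)$)
$l{\left(E \right)} = \frac{1}{E \left(12 + E\right)}$ ($l{\left(E \right)} = \frac{1}{\left(E + 2 \left(-1\right) \left(-5 - 1\right)\right) E} = \frac{1}{\left(E + 2 \left(-1\right) \left(-6\right)\right) E} = \frac{1}{\left(E + 12\right) E} = \frac{1}{\left(12 + E\right) E} = \frac{1}{E \left(12 + E\right)}$)
$B{\left(m \right)} = \frac{1}{2 m}$
$\left(l{\left(45 \right)} + B{\left(-31 \right)}\right) - 2590 = \left(\frac{1}{45 \left(12 + 45\right)} + \frac{1}{2 \left(-31\right)}\right) - 2590 = \left(\frac{1}{45 \cdot 57} + \frac{1}{2} \left(- \frac{1}{31}\right)\right) - 2590 = \left(\frac{1}{45} \cdot \frac{1}{57} - \frac{1}{62}\right) - 2590 = \left(\frac{1}{2565} - \frac{1}{62}\right) - 2590 = - \frac{2503}{159030} - 2590 = - \frac{411890203}{159030}$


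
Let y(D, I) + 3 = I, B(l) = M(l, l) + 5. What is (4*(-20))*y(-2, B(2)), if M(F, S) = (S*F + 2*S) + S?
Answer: -960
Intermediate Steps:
M(F, S) = 3*S + F*S (M(F, S) = (F*S + 2*S) + S = (2*S + F*S) + S = 3*S + F*S)
B(l) = 5 + l*(3 + l) (B(l) = l*(3 + l) + 5 = 5 + l*(3 + l))
y(D, I) = -3 + I
(4*(-20))*y(-2, B(2)) = (4*(-20))*(-3 + (5 + 2*(3 + 2))) = -80*(-3 + (5 + 2*5)) = -80*(-3 + (5 + 10)) = -80*(-3 + 15) = -80*12 = -960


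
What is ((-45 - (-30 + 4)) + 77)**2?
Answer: 3364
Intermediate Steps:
((-45 - (-30 + 4)) + 77)**2 = ((-45 - 1*(-26)) + 77)**2 = ((-45 + 26) + 77)**2 = (-19 + 77)**2 = 58**2 = 3364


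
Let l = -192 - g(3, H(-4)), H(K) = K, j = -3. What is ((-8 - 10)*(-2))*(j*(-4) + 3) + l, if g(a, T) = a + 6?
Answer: 339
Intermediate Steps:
g(a, T) = 6 + a
l = -201 (l = -192 - (6 + 3) = -192 - 1*9 = -192 - 9 = -201)
((-8 - 10)*(-2))*(j*(-4) + 3) + l = ((-8 - 10)*(-2))*(-3*(-4) + 3) - 201 = (-18*(-2))*(12 + 3) - 201 = 36*15 - 201 = 540 - 201 = 339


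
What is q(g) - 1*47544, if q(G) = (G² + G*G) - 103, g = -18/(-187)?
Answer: -1666167295/34969 ≈ -47647.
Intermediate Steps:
g = 18/187 (g = -18*(-1/187) = 18/187 ≈ 0.096257)
q(G) = -103 + 2*G² (q(G) = (G² + G²) - 103 = 2*G² - 103 = -103 + 2*G²)
q(g) - 1*47544 = (-103 + 2*(18/187)²) - 1*47544 = (-103 + 2*(324/34969)) - 47544 = (-103 + 648/34969) - 47544 = -3601159/34969 - 47544 = -1666167295/34969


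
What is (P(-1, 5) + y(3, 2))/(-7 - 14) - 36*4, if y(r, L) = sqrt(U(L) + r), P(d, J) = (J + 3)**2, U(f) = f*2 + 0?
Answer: -3088/21 - sqrt(7)/21 ≈ -147.17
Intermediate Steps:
U(f) = 2*f (U(f) = 2*f + 0 = 2*f)
P(d, J) = (3 + J)**2
y(r, L) = sqrt(r + 2*L) (y(r, L) = sqrt(2*L + r) = sqrt(r + 2*L))
(P(-1, 5) + y(3, 2))/(-7 - 14) - 36*4 = ((3 + 5)**2 + sqrt(3 + 2*2))/(-7 - 14) - 36*4 = (8**2 + sqrt(3 + 4))/(-21) - 144 = (64 + sqrt(7))*(-1/21) - 144 = (-64/21 - sqrt(7)/21) - 144 = -3088/21 - sqrt(7)/21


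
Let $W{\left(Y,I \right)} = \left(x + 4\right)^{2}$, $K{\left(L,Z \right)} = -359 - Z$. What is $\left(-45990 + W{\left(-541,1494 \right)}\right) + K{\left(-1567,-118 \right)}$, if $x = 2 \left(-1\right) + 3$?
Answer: $-46206$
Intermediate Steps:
$x = 1$ ($x = -2 + 3 = 1$)
$W{\left(Y,I \right)} = 25$ ($W{\left(Y,I \right)} = \left(1 + 4\right)^{2} = 5^{2} = 25$)
$\left(-45990 + W{\left(-541,1494 \right)}\right) + K{\left(-1567,-118 \right)} = \left(-45990 + 25\right) - 241 = -45965 + \left(-359 + 118\right) = -45965 - 241 = -46206$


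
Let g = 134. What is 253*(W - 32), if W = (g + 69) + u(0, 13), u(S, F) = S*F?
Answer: 43263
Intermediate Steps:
u(S, F) = F*S
W = 203 (W = (134 + 69) + 13*0 = 203 + 0 = 203)
253*(W - 32) = 253*(203 - 32) = 253*171 = 43263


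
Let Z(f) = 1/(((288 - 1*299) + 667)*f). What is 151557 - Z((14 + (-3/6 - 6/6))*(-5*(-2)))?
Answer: 12427673999/82000 ≈ 1.5156e+5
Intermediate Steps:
Z(f) = 1/(656*f) (Z(f) = 1/(((288 - 299) + 667)*f) = 1/((-11 + 667)*f) = 1/(656*f))
151557 - Z((14 + (-3/6 - 6/6))*(-5*(-2))) = 151557 - 1/(656*((14 + (-3/6 - 6/6))*(-5*(-2)))) = 151557 - 1/(656*((14 + (-3*1/6 - 6*1/6))*10)) = 151557 - 1/(656*((14 + (-1/2 - 1))*10)) = 151557 - 1/(656*((14 - 3/2)*10)) = 151557 - 1/(656*((25/2)*10)) = 151557 - 1/(656*125) = 151557 - 1*1/82000 = 151557 - 1/82000 = 12427673999/82000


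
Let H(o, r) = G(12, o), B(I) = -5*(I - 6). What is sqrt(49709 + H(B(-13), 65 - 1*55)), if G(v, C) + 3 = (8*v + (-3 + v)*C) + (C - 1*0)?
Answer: 8*sqrt(793) ≈ 225.28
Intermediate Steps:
B(I) = 30 - 5*I (B(I) = -5*(-6 + I) = 30 - 5*I)
G(v, C) = -3 + C + 8*v + C*(-3 + v) (G(v, C) = -3 + ((8*v + (-3 + v)*C) + (C - 1*0)) = -3 + ((8*v + C*(-3 + v)) + (C + 0)) = -3 + ((8*v + C*(-3 + v)) + C) = -3 + (C + 8*v + C*(-3 + v)) = -3 + C + 8*v + C*(-3 + v))
H(o, r) = 93 + 10*o (H(o, r) = -3 - 2*o + 8*12 + o*12 = -3 - 2*o + 96 + 12*o = 93 + 10*o)
sqrt(49709 + H(B(-13), 65 - 1*55)) = sqrt(49709 + (93 + 10*(30 - 5*(-13)))) = sqrt(49709 + (93 + 10*(30 + 65))) = sqrt(49709 + (93 + 10*95)) = sqrt(49709 + (93 + 950)) = sqrt(49709 + 1043) = sqrt(50752) = 8*sqrt(793)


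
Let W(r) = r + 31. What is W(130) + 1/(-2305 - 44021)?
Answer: 7458485/46326 ≈ 161.00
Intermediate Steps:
W(r) = 31 + r
W(130) + 1/(-2305 - 44021) = (31 + 130) + 1/(-2305 - 44021) = 161 + 1/(-46326) = 161 - 1/46326 = 7458485/46326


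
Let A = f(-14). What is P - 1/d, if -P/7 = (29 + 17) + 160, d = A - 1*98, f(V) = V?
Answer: -161503/112 ≈ -1442.0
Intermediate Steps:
A = -14
d = -112 (d = -14 - 1*98 = -14 - 98 = -112)
P = -1442 (P = -7*((29 + 17) + 160) = -7*(46 + 160) = -7*206 = -1442)
P - 1/d = -1442 - 1/(-112) = -1442 - 1*(-1/112) = -1442 + 1/112 = -161503/112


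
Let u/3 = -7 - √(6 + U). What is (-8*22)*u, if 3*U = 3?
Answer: 3696 + 528*√7 ≈ 5093.0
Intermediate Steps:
U = 1 (U = (⅓)*3 = 1)
u = -21 - 3*√7 (u = 3*(-7 - √(6 + 1)) = 3*(-7 - √7) = -21 - 3*√7 ≈ -28.937)
(-8*22)*u = (-8*22)*(-21 - 3*√7) = -176*(-21 - 3*√7) = 3696 + 528*√7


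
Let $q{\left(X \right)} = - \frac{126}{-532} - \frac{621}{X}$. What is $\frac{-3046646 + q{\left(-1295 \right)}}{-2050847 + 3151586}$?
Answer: $- \frac{149925414407}{54167366190} \approx -2.7678$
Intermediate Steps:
$q{\left(X \right)} = \frac{9}{38} - \frac{621}{X}$ ($q{\left(X \right)} = \left(-126\right) \left(- \frac{1}{532}\right) - \frac{621}{X} = \frac{9}{38} - \frac{621}{X}$)
$\frac{-3046646 + q{\left(-1295 \right)}}{-2050847 + 3151586} = \frac{-3046646 - \left(- \frac{9}{38} + \frac{621}{-1295}\right)}{-2050847 + 3151586} = \frac{-3046646 + \left(\frac{9}{38} - - \frac{621}{1295}\right)}{1100739} = \left(-3046646 + \left(\frac{9}{38} + \frac{621}{1295}\right)\right) \frac{1}{1100739} = \left(-3046646 + \frac{35253}{49210}\right) \frac{1}{1100739} = \left(- \frac{149925414407}{49210}\right) \frac{1}{1100739} = - \frac{149925414407}{54167366190}$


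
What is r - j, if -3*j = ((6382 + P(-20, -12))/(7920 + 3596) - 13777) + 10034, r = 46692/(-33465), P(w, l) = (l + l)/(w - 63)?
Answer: -6657927429741/5331130670 ≈ -1248.9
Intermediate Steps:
P(w, l) = 2*l/(-63 + w) (P(w, l) = (2*l)/(-63 + w) = 2*l/(-63 + w))
r = -15564/11155 (r = 46692*(-1/33465) = -15564/11155 ≈ -1.3952)
j = 596189079/477914 (j = -(((6382 + 2*(-12)/(-63 - 20))/(7920 + 3596) - 13777) + 10034)/3 = -(((6382 + 2*(-12)/(-83))/11516 - 13777) + 10034)/3 = -(((6382 + 2*(-12)*(-1/83))*(1/11516) - 13777) + 10034)/3 = -(((6382 + 24/83)*(1/11516) - 13777) + 10034)/3 = -(((529730/83)*(1/11516) - 13777) + 10034)/3 = -((264865/477914 - 13777) + 10034)/3 = -(-6583956313/477914 + 10034)/3 = -⅓*(-1788567237/477914) = 596189079/477914 ≈ 1247.5)
r - j = -15564/11155 - 1*596189079/477914 = -15564/11155 - 596189079/477914 = -6657927429741/5331130670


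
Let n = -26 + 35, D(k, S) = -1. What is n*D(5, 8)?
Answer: -9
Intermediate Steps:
n = 9
n*D(5, 8) = 9*(-1) = -9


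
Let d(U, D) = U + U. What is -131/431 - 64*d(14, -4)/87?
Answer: -783749/37497 ≈ -20.902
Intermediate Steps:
d(U, D) = 2*U
-131/431 - 64*d(14, -4)/87 = -131/431 - 64/(87/((2*14))) = -131*1/431 - 64/(87/28) = -131/431 - 64/(87*(1/28)) = -131/431 - 64/87/28 = -131/431 - 64*28/87 = -131/431 - 1792/87 = -783749/37497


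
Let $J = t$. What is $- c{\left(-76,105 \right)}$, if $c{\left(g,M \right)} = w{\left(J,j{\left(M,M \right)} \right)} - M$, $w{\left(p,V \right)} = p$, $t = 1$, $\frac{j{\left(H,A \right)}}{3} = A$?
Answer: $104$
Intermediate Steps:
$j{\left(H,A \right)} = 3 A$
$J = 1$
$c{\left(g,M \right)} = 1 - M$
$- c{\left(-76,105 \right)} = - (1 - 105) = \left(-1\right) \left(-104\right) = 104$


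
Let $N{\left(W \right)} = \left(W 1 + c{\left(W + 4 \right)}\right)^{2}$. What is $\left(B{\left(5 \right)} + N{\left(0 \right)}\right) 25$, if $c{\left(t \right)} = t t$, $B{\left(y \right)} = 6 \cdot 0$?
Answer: $6400$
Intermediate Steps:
$B{\left(y \right)} = 0$
$c{\left(t \right)} = t^{2}$
$N{\left(W \right)} = \left(W + \left(4 + W\right)^{2}\right)^{2}$ ($N{\left(W \right)} = \left(W 1 + \left(W + 4\right)^{2}\right)^{2} = \left(W + \left(4 + W\right)^{2}\right)^{2}$)
$\left(B{\left(5 \right)} + N{\left(0 \right)}\right) 25 = \left(0 + \left(0 + \left(4 + 0\right)^{2}\right)^{2}\right) 25 = \left(0 + \left(0 + 4^{2}\right)^{2}\right) 25 = \left(0 + \left(0 + 16\right)^{2}\right) 25 = \left(0 + 16^{2}\right) 25 = \left(0 + 256\right) 25 = 256 \cdot 25 = 6400$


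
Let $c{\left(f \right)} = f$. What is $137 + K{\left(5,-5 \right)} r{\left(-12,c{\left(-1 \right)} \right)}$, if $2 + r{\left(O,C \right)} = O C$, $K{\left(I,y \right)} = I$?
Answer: $187$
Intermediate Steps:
$r{\left(O,C \right)} = -2 + C O$ ($r{\left(O,C \right)} = -2 + O C = -2 + C O$)
$137 + K{\left(5,-5 \right)} r{\left(-12,c{\left(-1 \right)} \right)} = 137 + 5 \left(-2 - -12\right) = 137 + 5 \left(-2 + 12\right) = 137 + 5 \cdot 10 = 137 + 50 = 187$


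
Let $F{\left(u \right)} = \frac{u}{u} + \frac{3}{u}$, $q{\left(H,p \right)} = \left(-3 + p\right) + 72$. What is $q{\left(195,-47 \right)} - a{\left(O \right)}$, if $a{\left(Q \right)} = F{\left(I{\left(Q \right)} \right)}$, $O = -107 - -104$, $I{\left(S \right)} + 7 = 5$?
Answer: $\frac{45}{2} \approx 22.5$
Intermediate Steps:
$q{\left(H,p \right)} = 69 + p$
$I{\left(S \right)} = -2$ ($I{\left(S \right)} = -7 + 5 = -2$)
$O = -3$ ($O = -107 + 104 = -3$)
$F{\left(u \right)} = 1 + \frac{3}{u}$
$a{\left(Q \right)} = - \frac{1}{2}$ ($a{\left(Q \right)} = \frac{3 - 2}{-2} = \left(- \frac{1}{2}\right) 1 = - \frac{1}{2}$)
$q{\left(195,-47 \right)} - a{\left(O \right)} = \left(69 - 47\right) - - \frac{1}{2} = 22 + \frac{1}{2} = \frac{45}{2}$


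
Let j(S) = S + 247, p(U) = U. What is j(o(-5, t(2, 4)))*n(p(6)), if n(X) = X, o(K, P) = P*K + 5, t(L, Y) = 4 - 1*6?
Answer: 1572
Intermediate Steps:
t(L, Y) = -2 (t(L, Y) = 4 - 6 = -2)
o(K, P) = 5 + K*P (o(K, P) = K*P + 5 = 5 + K*P)
j(S) = 247 + S
j(o(-5, t(2, 4)))*n(p(6)) = (247 + (5 - 5*(-2)))*6 = (247 + (5 + 10))*6 = (247 + 15)*6 = 262*6 = 1572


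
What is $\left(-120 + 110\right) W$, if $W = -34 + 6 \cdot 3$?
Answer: $160$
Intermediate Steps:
$W = -16$ ($W = -34 + 18 = -16$)
$\left(-120 + 110\right) W = \left(-120 + 110\right) \left(-16\right) = \left(-10\right) \left(-16\right) = 160$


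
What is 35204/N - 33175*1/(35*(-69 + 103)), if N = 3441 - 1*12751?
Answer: -5010743/158270 ≈ -31.659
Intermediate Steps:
N = -9310 (N = 3441 - 12751 = -9310)
35204/N - 33175*1/(35*(-69 + 103)) = 35204/(-9310) - 33175*1/(35*(-69 + 103)) = 35204*(-1/9310) - 33175/(34*35) = -17602/4655 - 33175/1190 = -17602/4655 - 33175*1/1190 = -17602/4655 - 6635/238 = -5010743/158270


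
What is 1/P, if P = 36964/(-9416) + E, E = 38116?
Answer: 2354/89715823 ≈ 2.6238e-5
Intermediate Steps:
P = 89715823/2354 (P = 36964/(-9416) + 38116 = 36964*(-1/9416) + 38116 = -9241/2354 + 38116 = 89715823/2354 ≈ 38112.)
1/P = 1/(89715823/2354) = 2354/89715823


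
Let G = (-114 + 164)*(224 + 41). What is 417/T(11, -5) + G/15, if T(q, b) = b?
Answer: 11999/15 ≈ 799.93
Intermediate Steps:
G = 13250 (G = 50*265 = 13250)
417/T(11, -5) + G/15 = 417/(-5) + 13250/15 = 417*(-1/5) + 13250*(1/15) = -417/5 + 2650/3 = 11999/15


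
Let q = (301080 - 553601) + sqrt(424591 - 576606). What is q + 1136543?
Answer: 884022 + I*sqrt(152015) ≈ 8.8402e+5 + 389.89*I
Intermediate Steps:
q = -252521 + I*sqrt(152015) (q = -252521 + sqrt(-152015) = -252521 + I*sqrt(152015) ≈ -2.5252e+5 + 389.89*I)
q + 1136543 = (-252521 + I*sqrt(152015)) + 1136543 = 884022 + I*sqrt(152015)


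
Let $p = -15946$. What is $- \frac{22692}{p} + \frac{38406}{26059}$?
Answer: $\frac{601876452}{207768407} \approx 2.8969$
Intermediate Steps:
$- \frac{22692}{p} + \frac{38406}{26059} = - \frac{22692}{-15946} + \frac{38406}{26059} = \left(-22692\right) \left(- \frac{1}{15946}\right) + 38406 \cdot \frac{1}{26059} = \frac{11346}{7973} + \frac{38406}{26059} = \frac{601876452}{207768407}$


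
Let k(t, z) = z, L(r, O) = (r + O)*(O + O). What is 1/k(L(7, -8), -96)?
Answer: -1/96 ≈ -0.010417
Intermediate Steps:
L(r, O) = 2*O*(O + r) (L(r, O) = (O + r)*(2*O) = 2*O*(O + r))
1/k(L(7, -8), -96) = 1/(-96) = -1/96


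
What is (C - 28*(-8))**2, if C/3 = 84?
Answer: 226576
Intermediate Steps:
C = 252 (C = 3*84 = 252)
(C - 28*(-8))**2 = (252 - 28*(-8))**2 = (252 + 224)**2 = 476**2 = 226576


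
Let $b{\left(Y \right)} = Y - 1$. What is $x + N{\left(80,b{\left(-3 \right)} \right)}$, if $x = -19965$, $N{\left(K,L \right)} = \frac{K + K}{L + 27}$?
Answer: $- \frac{459035}{23} \approx -19958.0$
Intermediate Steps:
$b{\left(Y \right)} = -1 + Y$
$N{\left(K,L \right)} = \frac{2 K}{27 + L}$
$x + N{\left(80,b{\left(-3 \right)} \right)} = -19965 + 2 \cdot 80 \frac{1}{27 - 4} = -19965 + 2 \cdot 80 \cdot \frac{1}{23} = -19965 + \frac{160}{23} = - \frac{459035}{23}$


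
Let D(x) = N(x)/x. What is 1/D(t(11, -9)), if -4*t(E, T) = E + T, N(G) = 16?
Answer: -1/32 ≈ -0.031250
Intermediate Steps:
t(E, T) = -E/4 - T/4 (t(E, T) = -(E + T)/4 = -E/4 - T/4)
D(x) = 16/x
1/D(t(11, -9)) = 1/(16/(-¼*11 - ¼*(-9))) = 1/(16/(-11/4 + 9/4)) = 1/(16/(-½)) = 1/(16*(-2)) = 1/(-32) = -1/32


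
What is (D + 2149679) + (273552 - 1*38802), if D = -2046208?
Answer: 338221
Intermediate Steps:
(D + 2149679) + (273552 - 1*38802) = (-2046208 + 2149679) + (273552 - 1*38802) = 103471 + (273552 - 38802) = 103471 + 234750 = 338221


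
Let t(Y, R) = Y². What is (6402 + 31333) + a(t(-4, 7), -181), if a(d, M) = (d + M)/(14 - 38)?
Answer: 301935/8 ≈ 37742.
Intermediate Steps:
a(d, M) = -M/24 - d/24 (a(d, M) = (M + d)/(-24) = (M + d)*(-1/24) = -M/24 - d/24)
(6402 + 31333) + a(t(-4, 7), -181) = (6402 + 31333) + (-1/24*(-181) - 1/24*(-4)²) = 37735 + (181/24 - 1/24*16) = 37735 + (181/24 - ⅔) = 37735 + 55/8 = 301935/8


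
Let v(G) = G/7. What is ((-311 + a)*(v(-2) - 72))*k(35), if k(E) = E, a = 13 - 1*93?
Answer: 989230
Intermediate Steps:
a = -80 (a = 13 - 93 = -80)
v(G) = G/7 (v(G) = G*(⅐) = G/7)
((-311 + a)*(v(-2) - 72))*k(35) = ((-311 - 80)*((⅐)*(-2) - 72))*35 = -391*(-2/7 - 72)*35 = -391*(-506/7)*35 = (197846/7)*35 = 989230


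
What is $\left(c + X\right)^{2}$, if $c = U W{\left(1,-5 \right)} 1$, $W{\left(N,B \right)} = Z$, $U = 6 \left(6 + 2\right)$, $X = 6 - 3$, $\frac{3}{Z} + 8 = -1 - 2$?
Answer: $\frac{12321}{121} \approx 101.83$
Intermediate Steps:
$Z = - \frac{3}{11}$ ($Z = \frac{3}{-8 - 3} = \frac{3}{-11} = 3 \left(- \frac{1}{11}\right) = - \frac{3}{11} \approx -0.27273$)
$X = 3$
$U = 48$ ($U = 6 \cdot 8 = 48$)
$W{\left(N,B \right)} = - \frac{3}{11}$
$c = - \frac{144}{11}$ ($c = 48 \left(- \frac{3}{11}\right) 1 = \left(- \frac{144}{11}\right) 1 = - \frac{144}{11} \approx -13.091$)
$\left(c + X\right)^{2} = \left(- \frac{144}{11} + 3\right)^{2} = \left(- \frac{111}{11}\right)^{2} = \frac{12321}{121}$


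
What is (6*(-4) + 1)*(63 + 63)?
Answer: -2898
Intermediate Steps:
(6*(-4) + 1)*(63 + 63) = (-24 + 1)*126 = -23*126 = -2898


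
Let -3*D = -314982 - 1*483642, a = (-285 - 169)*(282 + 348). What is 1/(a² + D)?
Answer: 1/81807706608 ≈ 1.2224e-11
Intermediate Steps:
a = -286020 (a = -454*630 = -286020)
D = 266208 (D = -(-314982 - 1*483642)/3 = -(-314982 - 483642)/3 = -⅓*(-798624) = 266208)
1/(a² + D) = 1/((-286020)² + 266208) = 1/(81807440400 + 266208) = 1/81807706608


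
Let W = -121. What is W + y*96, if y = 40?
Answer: 3719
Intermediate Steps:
W + y*96 = -121 + 40*96 = -121 + 3840 = 3719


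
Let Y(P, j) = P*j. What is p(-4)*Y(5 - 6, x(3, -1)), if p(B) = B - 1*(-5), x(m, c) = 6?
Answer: -6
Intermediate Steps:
p(B) = 5 + B (p(B) = B + 5 = 5 + B)
p(-4)*Y(5 - 6, x(3, -1)) = (5 - 4)*((5 - 6)*6) = 1*(-1*6) = 1*(-6) = -6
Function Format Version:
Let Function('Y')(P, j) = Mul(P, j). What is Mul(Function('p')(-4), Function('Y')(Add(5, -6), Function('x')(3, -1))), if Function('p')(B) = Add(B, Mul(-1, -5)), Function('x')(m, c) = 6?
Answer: -6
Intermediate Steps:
Function('p')(B) = Add(5, B) (Function('p')(B) = Add(B, 5) = Add(5, B))
Mul(Function('p')(-4), Function('Y')(Add(5, -6), Function('x')(3, -1))) = Mul(Add(5, -4), Mul(Add(5, -6), 6)) = Mul(1, Mul(-1, 6)) = Mul(1, -6) = -6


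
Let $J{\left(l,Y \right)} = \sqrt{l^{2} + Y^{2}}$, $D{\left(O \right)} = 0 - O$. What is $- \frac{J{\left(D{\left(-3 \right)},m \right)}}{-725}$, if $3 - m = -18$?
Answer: $\frac{3 \sqrt{2}}{145} \approx 0.02926$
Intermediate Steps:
$D{\left(O \right)} = - O$
$m = 21$ ($m = 3 - -18 = 3 + 18 = 21$)
$J{\left(l,Y \right)} = \sqrt{Y^{2} + l^{2}}$
$- \frac{J{\left(D{\left(-3 \right)},m \right)}}{-725} = - \frac{\sqrt{21^{2} + \left(\left(-1\right) \left(-3\right)\right)^{2}}}{-725} = - \frac{\sqrt{441 + 3^{2}} \left(-1\right)}{725} = - \frac{\sqrt{441 + 9} \left(-1\right)}{725} = - \frac{\sqrt{450} \left(-1\right)}{725} = - \frac{15 \sqrt{2} \left(-1\right)}{725} = - \frac{\left(-3\right) \sqrt{2}}{145} = \frac{3 \sqrt{2}}{145}$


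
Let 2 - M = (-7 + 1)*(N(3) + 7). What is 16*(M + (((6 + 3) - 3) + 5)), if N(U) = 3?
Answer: 1168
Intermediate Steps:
M = 62 (M = 2 - (-7 + 1)*(3 + 7) = 2 - (-6)*10 = 2 - 1*(-60) = 2 + 60 = 62)
16*(M + (((6 + 3) - 3) + 5)) = 16*(62 + (((6 + 3) - 3) + 5)) = 16*(62 + ((9 - 3) + 5)) = 16*(62 + (6 + 5)) = 16*(62 + 11) = 16*73 = 1168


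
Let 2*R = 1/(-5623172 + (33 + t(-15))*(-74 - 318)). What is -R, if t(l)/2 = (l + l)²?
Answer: 1/12683416 ≈ 7.8843e-8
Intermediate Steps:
t(l) = 8*l² (t(l) = 2*(l + l)² = 2*(2*l)² = 2*(4*l²) = 8*l²)
R = -1/12683416 (R = 1/(2*(-5623172 + (33 + 8*(-15)²)*(-74 - 318))) = 1/(2*(-5623172 + (33 + 8*225)*(-392))) = 1/(2*(-5623172 + (33 + 1800)*(-392))) = 1/(2*(-5623172 + 1833*(-392))) = 1/(2*(-5623172 - 718536)) = (½)/(-6341708) = (½)*(-1/6341708) = -1/12683416 ≈ -7.8843e-8)
-R = -1*(-1/12683416) = 1/12683416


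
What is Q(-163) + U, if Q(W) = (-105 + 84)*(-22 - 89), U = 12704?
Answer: 15035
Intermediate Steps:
Q(W) = 2331 (Q(W) = -21*(-111) = 2331)
Q(-163) + U = 2331 + 12704 = 15035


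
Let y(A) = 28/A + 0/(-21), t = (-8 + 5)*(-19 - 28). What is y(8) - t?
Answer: -275/2 ≈ -137.50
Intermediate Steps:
t = 141 (t = -3*(-47) = 141)
y(A) = 28/A (y(A) = 28/A + 0*(-1/21) = 28/A + 0 = 28/A)
y(8) - t = 28/8 - 1*141 = 28*(⅛) - 141 = 7/2 - 141 = -275/2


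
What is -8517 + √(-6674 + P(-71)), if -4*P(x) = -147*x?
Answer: -8517 + I*√37133/2 ≈ -8517.0 + 96.35*I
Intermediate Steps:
P(x) = 147*x/4 (P(x) = -(-147)*x/4 = 147*x/4)
-8517 + √(-6674 + P(-71)) = -8517 + √(-6674 + (147/4)*(-71)) = -8517 + √(-6674 - 10437/4) = -8517 + √(-37133/4) = -8517 + I*√37133/2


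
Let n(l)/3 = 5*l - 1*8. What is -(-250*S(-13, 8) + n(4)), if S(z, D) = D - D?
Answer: -36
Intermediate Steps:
n(l) = -24 + 15*l (n(l) = 3*(5*l - 1*8) = 3*(5*l - 8) = 3*(-8 + 5*l) = -24 + 15*l)
S(z, D) = 0
-(-250*S(-13, 8) + n(4)) = -(-250*0 + (-24 + 15*4)) = -(0 + (-24 + 60)) = -(0 + 36) = -1*36 = -36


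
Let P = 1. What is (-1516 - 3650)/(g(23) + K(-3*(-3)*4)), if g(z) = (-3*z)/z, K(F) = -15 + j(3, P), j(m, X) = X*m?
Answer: 1722/5 ≈ 344.40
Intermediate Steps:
K(F) = -12 (K(F) = -15 + 1*3 = -15 + 3 = -12)
g(z) = -3
(-1516 - 3650)/(g(23) + K(-3*(-3)*4)) = (-1516 - 3650)/(-3 - 12) = -5166/(-15) = -5166*(-1/15) = 1722/5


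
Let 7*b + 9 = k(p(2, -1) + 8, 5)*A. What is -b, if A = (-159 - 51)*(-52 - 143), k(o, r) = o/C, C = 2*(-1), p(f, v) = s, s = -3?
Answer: 102384/7 ≈ 14626.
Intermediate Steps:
p(f, v) = -3
C = -2
k(o, r) = -o/2 (k(o, r) = o/(-2) = o*(-½) = -o/2)
A = 40950 (A = -210*(-195) = 40950)
b = -102384/7 (b = -9/7 + (-(-3 + 8)/2*40950)/7 = -9/7 + (-½*5*40950)/7 = -9/7 + (-5/2*40950)/7 = -9/7 + (⅐)*(-102375) = -9/7 - 14625 = -102384/7 ≈ -14626.)
-b = -1*(-102384/7) = 102384/7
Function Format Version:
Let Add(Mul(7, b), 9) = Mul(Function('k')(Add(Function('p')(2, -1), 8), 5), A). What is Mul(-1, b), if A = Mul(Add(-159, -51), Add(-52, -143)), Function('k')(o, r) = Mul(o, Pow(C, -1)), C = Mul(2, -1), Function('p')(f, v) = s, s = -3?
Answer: Rational(102384, 7) ≈ 14626.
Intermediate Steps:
Function('p')(f, v) = -3
C = -2
Function('k')(o, r) = Mul(Rational(-1, 2), o) (Function('k')(o, r) = Mul(o, Pow(-2, -1)) = Mul(o, Rational(-1, 2)) = Mul(Rational(-1, 2), o))
A = 40950 (A = Mul(-210, -195) = 40950)
b = Rational(-102384, 7) (b = Add(Rational(-9, 7), Mul(Rational(1, 7), Mul(Mul(Rational(-1, 2), Add(-3, 8)), 40950))) = Add(Rational(-9, 7), Mul(Rational(1, 7), Mul(Mul(Rational(-1, 2), 5), 40950))) = Add(Rational(-9, 7), Mul(Rational(1, 7), Mul(Rational(-5, 2), 40950))) = Add(Rational(-9, 7), Mul(Rational(1, 7), -102375)) = Add(Rational(-9, 7), -14625) = Rational(-102384, 7) ≈ -14626.)
Mul(-1, b) = Mul(-1, Rational(-102384, 7)) = Rational(102384, 7)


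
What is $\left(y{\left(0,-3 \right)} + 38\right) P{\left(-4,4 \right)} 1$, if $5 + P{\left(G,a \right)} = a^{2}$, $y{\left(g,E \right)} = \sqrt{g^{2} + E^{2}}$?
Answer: $451$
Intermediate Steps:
$y{\left(g,E \right)} = \sqrt{E^{2} + g^{2}}$
$P{\left(G,a \right)} = -5 + a^{2}$
$\left(y{\left(0,-3 \right)} + 38\right) P{\left(-4,4 \right)} 1 = \left(\sqrt{\left(-3\right)^{2} + 0^{2}} + 38\right) \left(-5 + 4^{2}\right) 1 = \left(\sqrt{9 + 0} + 38\right) \left(-5 + 16\right) 1 = \left(\sqrt{9} + 38\right) 11 \cdot 1 = \left(3 + 38\right) 11 = 41 \cdot 11 = 451$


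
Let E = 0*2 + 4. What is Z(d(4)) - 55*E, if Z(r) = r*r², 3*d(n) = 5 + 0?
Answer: -5815/27 ≈ -215.37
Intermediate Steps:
d(n) = 5/3 (d(n) = (5 + 0)/3 = (⅓)*5 = 5/3)
Z(r) = r³
E = 4 (E = 0 + 4 = 4)
Z(d(4)) - 55*E = (5/3)³ - 55*4 = 125/27 - 220 = -5815/27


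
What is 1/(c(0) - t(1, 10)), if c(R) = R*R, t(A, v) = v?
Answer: -⅒ ≈ -0.10000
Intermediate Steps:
c(R) = R²
1/(c(0) - t(1, 10)) = 1/(0² - 1*10) = 1/(0 - 10) = 1/(-10) = -⅒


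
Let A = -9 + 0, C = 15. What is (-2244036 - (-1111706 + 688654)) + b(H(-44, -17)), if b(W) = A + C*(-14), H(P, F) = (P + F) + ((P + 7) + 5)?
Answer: -1821203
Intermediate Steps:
A = -9
H(P, F) = 12 + F + 2*P (H(P, F) = (F + P) + ((7 + P) + 5) = (F + P) + (12 + P) = 12 + F + 2*P)
b(W) = -219 (b(W) = -9 + 15*(-14) = -9 - 210 = -219)
(-2244036 - (-1111706 + 688654)) + b(H(-44, -17)) = (-2244036 - (-1111706 + 688654)) - 219 = (-2244036 - 1*(-423052)) - 219 = (-2244036 + 423052) - 219 = -1820984 - 219 = -1821203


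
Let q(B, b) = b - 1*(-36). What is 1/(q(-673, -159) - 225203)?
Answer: -1/225326 ≈ -4.4380e-6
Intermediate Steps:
q(B, b) = 36 + b (q(B, b) = b + 36 = 36 + b)
1/(q(-673, -159) - 225203) = 1/((36 - 159) - 225203) = 1/(-123 - 225203) = 1/(-225326) = -1/225326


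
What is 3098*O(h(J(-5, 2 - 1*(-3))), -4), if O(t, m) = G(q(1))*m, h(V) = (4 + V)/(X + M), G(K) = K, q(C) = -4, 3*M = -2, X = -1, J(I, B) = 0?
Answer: 49568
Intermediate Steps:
M = -2/3 (M = (1/3)*(-2) = -2/3 ≈ -0.66667)
h(V) = -12/5 - 3*V/5 (h(V) = (4 + V)/(-1 - 2/3) = (4 + V)/(-5/3) = (4 + V)*(-3/5) = -12/5 - 3*V/5)
O(t, m) = -4*m
3098*O(h(J(-5, 2 - 1*(-3))), -4) = 3098*(-4*(-4)) = 3098*16 = 49568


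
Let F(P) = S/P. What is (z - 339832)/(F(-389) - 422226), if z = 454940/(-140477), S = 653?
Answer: 18570484538756/23072864992459 ≈ 0.80486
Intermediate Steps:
z = -454940/140477 (z = 454940*(-1/140477) = -454940/140477 ≈ -3.2385)
F(P) = 653/P
(z - 339832)/(F(-389) - 422226) = (-454940/140477 - 339832)/(653/(-389) - 422226) = -47739034804/(140477*(653*(-1/389) - 422226)) = -47739034804/(140477*(-653/389 - 422226)) = -47739034804/(140477*(-164246567/389)) = -47739034804/140477*(-389/164246567) = 18570484538756/23072864992459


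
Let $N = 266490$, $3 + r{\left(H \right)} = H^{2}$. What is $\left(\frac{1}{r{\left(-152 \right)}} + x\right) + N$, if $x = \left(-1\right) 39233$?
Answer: $\frac{5249863958}{23101} \approx 2.2726 \cdot 10^{5}$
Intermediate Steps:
$x = -39233$
$r{\left(H \right)} = -3 + H^{2}$
$\left(\frac{1}{r{\left(-152 \right)}} + x\right) + N = \left(\frac{1}{-3 + \left(-152\right)^{2}} - 39233\right) + 266490 = \left(\frac{1}{-3 + 23104} - 39233\right) + 266490 = \left(\frac{1}{23101} - 39233\right) + 266490 = - \frac{906321532}{23101} + 266490 = \frac{5249863958}{23101}$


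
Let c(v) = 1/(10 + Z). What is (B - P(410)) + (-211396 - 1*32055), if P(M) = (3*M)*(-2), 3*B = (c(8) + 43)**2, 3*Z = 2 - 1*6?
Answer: -487473107/2028 ≈ -2.4037e+5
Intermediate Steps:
Z = -4/3 (Z = (2 - 1*6)/3 = (2 - 6)/3 = (1/3)*(-4) = -4/3 ≈ -1.3333)
c(v) = 3/26 (c(v) = 1/(10 - 4/3) = 1/(26/3) = 3/26)
B = 1256641/2028 (B = (3/26 + 43)**2/3 = (1121/26)**2/3 = (1/3)*(1256641/676) = 1256641/2028 ≈ 619.65)
P(M) = -6*M
(B - P(410)) + (-211396 - 1*32055) = (1256641/2028 - (-6)*410) + (-211396 - 1*32055) = (1256641/2028 - 1*(-2460)) + (-211396 - 32055) = (1256641/2028 + 2460) - 243451 = 6245521/2028 - 243451 = -487473107/2028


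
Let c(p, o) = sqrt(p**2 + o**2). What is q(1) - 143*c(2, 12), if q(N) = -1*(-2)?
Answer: 2 - 286*sqrt(37) ≈ -1737.7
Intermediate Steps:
q(N) = 2
c(p, o) = sqrt(o**2 + p**2)
q(1) - 143*c(2, 12) = 2 - 143*sqrt(12**2 + 2**2) = 2 - 143*sqrt(144 + 4) = 2 - 286*sqrt(37)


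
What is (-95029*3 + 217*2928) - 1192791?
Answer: -842502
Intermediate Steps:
(-95029*3 + 217*2928) - 1192791 = (-285087 + 635376) - 1192791 = 350289 - 1192791 = -842502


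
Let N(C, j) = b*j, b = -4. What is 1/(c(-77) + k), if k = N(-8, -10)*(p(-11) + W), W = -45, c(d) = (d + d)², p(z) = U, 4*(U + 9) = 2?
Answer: 1/21576 ≈ 4.6348e-5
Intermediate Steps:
U = -17/2 (U = -9 + (¼)*2 = -9 + ½ = -17/2 ≈ -8.5000)
p(z) = -17/2
c(d) = 4*d² (c(d) = (2*d)² = 4*d²)
N(C, j) = -4*j
k = -2140 (k = (-4*(-10))*(-17/2 - 45) = 40*(-107/2) = -2140)
1/(c(-77) + k) = 1/(4*(-77)² - 2140) = 1/(4*5929 - 2140) = 1/(23716 - 2140) = 1/21576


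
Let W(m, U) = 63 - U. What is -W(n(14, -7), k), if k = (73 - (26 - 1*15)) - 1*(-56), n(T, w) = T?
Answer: 55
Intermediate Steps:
k = 118 (k = (73 - (26 - 15)) + 56 = (73 - 1*11) + 56 = (73 - 11) + 56 = 62 + 56 = 118)
-W(n(14, -7), k) = -(63 - 1*118) = -(63 - 118) = -1*(-55) = 55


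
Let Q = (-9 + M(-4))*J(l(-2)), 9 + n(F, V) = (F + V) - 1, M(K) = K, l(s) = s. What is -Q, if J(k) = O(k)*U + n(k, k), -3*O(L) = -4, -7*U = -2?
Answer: -3718/21 ≈ -177.05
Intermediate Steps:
U = 2/7 (U = -⅐*(-2) = 2/7 ≈ 0.28571)
O(L) = 4/3 (O(L) = -⅓*(-4) = 4/3)
n(F, V) = -10 + F + V (n(F, V) = -9 + ((F + V) - 1) = -9 + (-1 + F + V) = -10 + F + V)
J(k) = -202/21 + 2*k (J(k) = (4/3)*(2/7) + (-10 + k + k) = 8/21 + (-10 + 2*k) = -202/21 + 2*k)
Q = 3718/21 (Q = (-9 - 4)*(-202/21 + 2*(-2)) = -13*(-202/21 - 4) = -13*(-286/21) = 3718/21 ≈ 177.05)
-Q = -1*3718/21 = -3718/21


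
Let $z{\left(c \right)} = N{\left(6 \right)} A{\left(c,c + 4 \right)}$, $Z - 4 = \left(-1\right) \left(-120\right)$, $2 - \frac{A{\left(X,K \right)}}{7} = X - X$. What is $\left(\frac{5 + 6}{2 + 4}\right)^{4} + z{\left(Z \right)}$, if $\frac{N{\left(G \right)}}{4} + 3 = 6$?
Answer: $\frac{232369}{1296} \approx 179.3$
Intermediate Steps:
$A{\left(X,K \right)} = 14$ ($A{\left(X,K \right)} = 14 - 7 \left(X - X\right) = 14 - 0 = 14 + 0 = 14$)
$N{\left(G \right)} = 12$ ($N{\left(G \right)} = -12 + 4 \cdot 6 = -12 + 24 = 12$)
$Z = 124$ ($Z = 4 - -120 = 4 + 120 = 124$)
$z{\left(c \right)} = 168$ ($z{\left(c \right)} = 12 \cdot 14 = 168$)
$\left(\frac{5 + 6}{2 + 4}\right)^{4} + z{\left(Z \right)} = \left(\frac{5 + 6}{2 + 4}\right)^{4} + 168 = \left(\frac{11}{6}\right)^{4} + 168 = \frac{14641}{1296} + 168 = \frac{232369}{1296}$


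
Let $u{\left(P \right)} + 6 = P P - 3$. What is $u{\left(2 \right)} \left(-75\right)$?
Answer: $375$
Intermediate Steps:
$u{\left(P \right)} = -9 + P^{2}$ ($u{\left(P \right)} = -6 + \left(P P - 3\right) = -6 + \left(P^{2} - 3\right) = -6 + \left(-3 + P^{2}\right) = -9 + P^{2}$)
$u{\left(2 \right)} \left(-75\right) = \left(-9 + 2^{2}\right) \left(-75\right) = \left(-9 + 4\right) \left(-75\right) = \left(-5\right) \left(-75\right) = 375$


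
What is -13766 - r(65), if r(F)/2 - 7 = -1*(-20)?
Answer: -13820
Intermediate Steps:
r(F) = 54 (r(F) = 14 + 2*(-1*(-20)) = 14 + 2*20 = 14 + 40 = 54)
-13766 - r(65) = -13766 - 1*54 = -13766 - 54 = -13820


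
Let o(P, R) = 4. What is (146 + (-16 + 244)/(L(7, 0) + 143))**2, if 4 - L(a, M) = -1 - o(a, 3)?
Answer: 87025/4 ≈ 21756.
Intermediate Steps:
L(a, M) = 9 (L(a, M) = 4 - (-1 - 1*4) = 4 - (-1 - 4) = 4 - 1*(-5) = 4 + 5 = 9)
(146 + (-16 + 244)/(L(7, 0) + 143))**2 = (146 + (-16 + 244)/(9 + 143))**2 = (146 + 228/152)**2 = (146 + 228*(1/152))**2 = (146 + 3/2)**2 = (295/2)**2 = 87025/4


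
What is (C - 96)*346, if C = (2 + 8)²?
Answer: 1384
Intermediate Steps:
C = 100 (C = 10² = 100)
(C - 96)*346 = (100 - 96)*346 = 4*346 = 1384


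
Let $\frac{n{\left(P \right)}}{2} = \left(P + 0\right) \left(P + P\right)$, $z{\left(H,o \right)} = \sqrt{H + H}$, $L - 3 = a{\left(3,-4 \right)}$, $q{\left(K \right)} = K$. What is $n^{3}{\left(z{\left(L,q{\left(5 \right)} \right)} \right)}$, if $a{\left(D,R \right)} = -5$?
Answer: $-4096$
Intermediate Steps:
$L = -2$ ($L = 3 - 5 = -2$)
$z{\left(H,o \right)} = \sqrt{2} \sqrt{H}$ ($z{\left(H,o \right)} = \sqrt{2 H} = \sqrt{2} \sqrt{H}$)
$n{\left(P \right)} = 4 P^{2}$ ($n{\left(P \right)} = 2 \left(P + 0\right) \left(P + P\right) = 2 P 2 P = 2 \cdot 2 P^{2} = 4 P^{2}$)
$n^{3}{\left(z{\left(L,q{\left(5 \right)} \right)} \right)} = \left(4 \left(\sqrt{2} \sqrt{-2}\right)^{2}\right)^{3} = \left(4 \left(\sqrt{2} i \sqrt{2}\right)^{2}\right)^{3} = \left(4 \left(2 i\right)^{2}\right)^{3} = \left(4 \left(-4\right)\right)^{3} = \left(-16\right)^{3} = -4096$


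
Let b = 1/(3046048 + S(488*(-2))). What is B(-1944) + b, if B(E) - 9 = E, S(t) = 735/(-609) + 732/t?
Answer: -683715494719/353341341 ≈ -1935.0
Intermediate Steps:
S(t) = -35/29 + 732/t (S(t) = 735*(-1/609) + 732/t = -35/29 + 732/t)
B(E) = 9 + E
b = 116/353341341 (b = 1/(3046048 + (-35/29 + 732/((488*(-2))))) = 1/(3046048 + (-35/29 + 732/(-976))) = 1/(3046048 + (-35/29 + 732*(-1/976))) = 1/(3046048 + (-35/29 - ¾)) = 1/(3046048 - 227/116) = 1/(353341341/116) = 116/353341341 ≈ 3.2829e-7)
B(-1944) + b = (9 - 1944) + 116/353341341 = -1935 + 116/353341341 = -683715494719/353341341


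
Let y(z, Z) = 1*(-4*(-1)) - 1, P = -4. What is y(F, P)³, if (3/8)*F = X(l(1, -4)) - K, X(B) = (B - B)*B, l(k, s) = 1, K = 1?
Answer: 27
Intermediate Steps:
X(B) = 0 (X(B) = 0*B = 0)
F = -8/3 (F = 8*(0 - 1*1)/3 = 8*(0 - 1)/3 = (8/3)*(-1) = -8/3 ≈ -2.6667)
y(z, Z) = 3 (y(z, Z) = 1*4 - 1 = 4 - 1 = 3)
y(F, P)³ = 3³ = 27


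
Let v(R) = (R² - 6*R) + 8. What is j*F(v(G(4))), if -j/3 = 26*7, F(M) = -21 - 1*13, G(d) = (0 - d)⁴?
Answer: 18564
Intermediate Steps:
G(d) = d⁴ (G(d) = (-d)⁴ = d⁴)
v(R) = 8 + R² - 6*R
F(M) = -34 (F(M) = -21 - 13 = -34)
j = -546 (j = -78*7 = -3*182 = -546)
j*F(v(G(4))) = -546*(-34) = 18564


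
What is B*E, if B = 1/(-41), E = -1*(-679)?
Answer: -679/41 ≈ -16.561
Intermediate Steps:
E = 679
B = -1/41 ≈ -0.024390
B*E = -1/41*679 = -679/41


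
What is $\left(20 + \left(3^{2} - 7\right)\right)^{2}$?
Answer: $484$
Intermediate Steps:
$\left(20 + \left(3^{2} - 7\right)\right)^{2} = \left(20 + \left(9 - 7\right)\right)^{2} = \left(20 + 2\right)^{2} = 22^{2} = 484$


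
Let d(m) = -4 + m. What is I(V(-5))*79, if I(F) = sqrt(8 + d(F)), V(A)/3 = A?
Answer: 79*I*sqrt(11) ≈ 262.01*I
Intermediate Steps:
V(A) = 3*A
I(F) = sqrt(4 + F) (I(F) = sqrt(8 + (-4 + F)) = sqrt(4 + F))
I(V(-5))*79 = sqrt(4 + 3*(-5))*79 = sqrt(4 - 15)*79 = sqrt(-11)*79 = (I*sqrt(11))*79 = 79*I*sqrt(11)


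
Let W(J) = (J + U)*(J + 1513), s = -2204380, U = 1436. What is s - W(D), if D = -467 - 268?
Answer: -2749758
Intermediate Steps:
D = -735
W(J) = (1436 + J)*(1513 + J) (W(J) = (J + 1436)*(J + 1513) = (1436 + J)*(1513 + J))
s - W(D) = -2204380 - (2172668 + (-735)² + 2949*(-735)) = -2204380 - (2172668 + 540225 - 2167515) = -2204380 - 1*545378 = -2204380 - 545378 = -2749758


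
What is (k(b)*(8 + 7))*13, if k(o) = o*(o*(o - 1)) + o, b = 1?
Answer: 195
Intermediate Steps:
k(o) = o + o²*(-1 + o) (k(o) = o*(o*(-1 + o)) + o = o²*(-1 + o) + o = o + o²*(-1 + o))
(k(b)*(8 + 7))*13 = ((1*(1 + 1² - 1*1))*(8 + 7))*13 = ((1*(1 + 1 - 1))*15)*13 = ((1*1)*15)*13 = (1*15)*13 = 15*13 = 195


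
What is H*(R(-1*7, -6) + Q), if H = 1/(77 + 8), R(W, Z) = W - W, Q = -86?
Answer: -86/85 ≈ -1.0118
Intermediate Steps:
R(W, Z) = 0
H = 1/85 ≈ 0.011765
H*(R(-1*7, -6) + Q) = (0 - 86)/85 = (1/85)*(-86) = -86/85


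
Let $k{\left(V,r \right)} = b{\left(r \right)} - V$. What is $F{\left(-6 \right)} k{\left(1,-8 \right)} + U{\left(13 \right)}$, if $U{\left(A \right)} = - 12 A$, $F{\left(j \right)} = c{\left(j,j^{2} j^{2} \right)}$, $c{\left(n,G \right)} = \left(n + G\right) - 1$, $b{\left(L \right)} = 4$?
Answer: $3711$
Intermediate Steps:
$k{\left(V,r \right)} = 4 - V$
$c{\left(n,G \right)} = -1 + G + n$ ($c{\left(n,G \right)} = \left(G + n\right) - 1 = -1 + G + n$)
$F{\left(j \right)} = -1 + j + j^{4}$ ($F{\left(j \right)} = -1 + j^{2} j^{2} + j = -1 + j^{4} + j = -1 + j + j^{4}$)
$F{\left(-6 \right)} k{\left(1,-8 \right)} + U{\left(13 \right)} = \left(-1 - 6 + \left(-6\right)^{4}\right) \left(4 - 1\right) - 156 = \left(-1 - 6 + 1296\right) \left(4 - 1\right) - 156 = 1289 \cdot 3 - 156 = 3867 - 156 = 3711$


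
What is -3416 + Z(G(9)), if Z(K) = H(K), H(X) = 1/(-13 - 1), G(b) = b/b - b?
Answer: -47825/14 ≈ -3416.1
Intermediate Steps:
G(b) = 1 - b
H(X) = -1/14 (H(X) = 1/(-14) = -1/14)
Z(K) = -1/14
-3416 + Z(G(9)) = -3416 - 1/14 = -47825/14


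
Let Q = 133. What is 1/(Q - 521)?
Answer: -1/388 ≈ -0.0025773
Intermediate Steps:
1/(Q - 521) = 1/(133 - 521) = 1/(-388) = -1/388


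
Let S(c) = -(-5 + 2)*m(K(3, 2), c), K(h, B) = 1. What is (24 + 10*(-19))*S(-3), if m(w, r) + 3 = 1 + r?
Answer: 2490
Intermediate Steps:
m(w, r) = -2 + r (m(w, r) = -3 + (1 + r) = -2 + r)
S(c) = -6 + 3*c (S(c) = -(-5 + 2)*(-2 + c) = -(-3)*(-2 + c) = -(6 - 3*c) = -6 + 3*c)
(24 + 10*(-19))*S(-3) = (24 + 10*(-19))*(-6 + 3*(-3)) = (24 - 190)*(-6 - 9) = -166*(-15) = 2490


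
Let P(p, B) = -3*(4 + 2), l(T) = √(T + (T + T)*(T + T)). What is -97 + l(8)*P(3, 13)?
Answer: -97 - 36*√66 ≈ -389.47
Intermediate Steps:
l(T) = √(T + 4*T²) (l(T) = √(T + (2*T)*(2*T)) = √(T + 4*T²))
P(p, B) = -18 (P(p, B) = -3*6 = -18)
-97 + l(8)*P(3, 13) = -97 + √(8*(1 + 4*8))*(-18) = -97 + √(8*(1 + 32))*(-18) = -97 + √(8*33)*(-18) = -97 + √264*(-18) = -97 + (2*√66)*(-18) = -97 - 36*√66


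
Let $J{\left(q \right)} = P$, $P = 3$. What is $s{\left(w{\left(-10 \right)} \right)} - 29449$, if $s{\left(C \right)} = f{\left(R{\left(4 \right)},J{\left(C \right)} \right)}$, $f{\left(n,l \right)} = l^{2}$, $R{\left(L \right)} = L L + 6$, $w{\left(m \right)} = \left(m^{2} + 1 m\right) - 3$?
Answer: $-29440$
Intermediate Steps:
$J{\left(q \right)} = 3$
$w{\left(m \right)} = -3 + m + m^{2}$ ($w{\left(m \right)} = \left(m^{2} + m\right) - 3 = \left(m + m^{2}\right) - 3 = -3 + m + m^{2}$)
$R{\left(L \right)} = 6 + L^{2}$ ($R{\left(L \right)} = L^{2} + 6 = 6 + L^{2}$)
$s{\left(C \right)} = 9$ ($s{\left(C \right)} = 3^{2} = 9$)
$s{\left(w{\left(-10 \right)} \right)} - 29449 = 9 - 29449 = -29440$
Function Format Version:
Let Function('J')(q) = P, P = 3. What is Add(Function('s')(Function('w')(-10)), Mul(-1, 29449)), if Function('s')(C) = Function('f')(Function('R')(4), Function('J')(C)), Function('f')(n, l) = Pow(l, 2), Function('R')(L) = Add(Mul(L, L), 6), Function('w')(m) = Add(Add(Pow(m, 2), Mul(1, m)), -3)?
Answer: -29440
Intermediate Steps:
Function('J')(q) = 3
Function('w')(m) = Add(-3, m, Pow(m, 2)) (Function('w')(m) = Add(Add(Pow(m, 2), m), -3) = Add(Add(m, Pow(m, 2)), -3) = Add(-3, m, Pow(m, 2)))
Function('R')(L) = Add(6, Pow(L, 2)) (Function('R')(L) = Add(Pow(L, 2), 6) = Add(6, Pow(L, 2)))
Function('s')(C) = 9 (Function('s')(C) = Pow(3, 2) = 9)
Add(Function('s')(Function('w')(-10)), Mul(-1, 29449)) = Add(9, Mul(-1, 29449)) = Add(9, -29449) = -29440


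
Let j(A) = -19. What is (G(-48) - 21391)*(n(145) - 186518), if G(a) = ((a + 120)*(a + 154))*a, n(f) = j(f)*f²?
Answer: 227205307911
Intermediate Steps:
n(f) = -19*f²
G(a) = a*(120 + a)*(154 + a) (G(a) = ((120 + a)*(154 + a))*a = a*(120 + a)*(154 + a))
(G(-48) - 21391)*(n(145) - 186518) = (-48*(18480 + (-48)² + 274*(-48)) - 21391)*(-19*145² - 186518) = (-48*(18480 + 2304 - 13152) - 21391)*(-19*21025 - 186518) = (-48*7632 - 21391)*(-399475 - 186518) = (-366336 - 21391)*(-585993) = -387727*(-585993) = 227205307911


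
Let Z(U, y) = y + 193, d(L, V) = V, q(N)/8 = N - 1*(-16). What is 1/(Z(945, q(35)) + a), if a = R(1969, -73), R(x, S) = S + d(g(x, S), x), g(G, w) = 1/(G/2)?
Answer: 1/2497 ≈ 0.00040048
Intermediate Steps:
g(G, w) = 2/G (g(G, w) = 1/(G*(1/2)) = 1/(G/2) = 2/G)
q(N) = 128 + 8*N (q(N) = 8*(N - 1*(-16)) = 8*(N + 16) = 8*(16 + N) = 128 + 8*N)
Z(U, y) = 193 + y
R(x, S) = S + x
a = 1896 (a = -73 + 1969 = 1896)
1/(Z(945, q(35)) + a) = 1/((193 + (128 + 8*35)) + 1896) = 1/((193 + (128 + 280)) + 1896) = 1/((193 + 408) + 1896) = 1/(601 + 1896) = 1/2497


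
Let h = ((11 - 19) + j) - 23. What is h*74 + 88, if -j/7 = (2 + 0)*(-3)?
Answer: 902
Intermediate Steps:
j = 42 (j = -7*(2 + 0)*(-3) = -14*(-3) = -7*(-6) = 42)
h = 11 (h = ((11 - 19) + 42) - 23 = (-8 + 42) - 23 = 34 - 23 = 11)
h*74 + 88 = 11*74 + 88 = 814 + 88 = 902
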